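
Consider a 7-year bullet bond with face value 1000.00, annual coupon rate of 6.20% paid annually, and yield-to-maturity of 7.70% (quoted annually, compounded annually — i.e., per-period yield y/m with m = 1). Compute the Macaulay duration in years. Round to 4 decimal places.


Answer: Macaulay duration = 5.8332 years

Derivation:
Coupon per period c = face * coupon_rate / m = 62.000000
Periods per year m = 1; per-period yield y/m = 0.077000
Number of cashflows N = 7
Cashflows (t years, CF_t, discount factor 1/(1+y/m)^(m*t), PV):
  t = 1.0000: CF_t = 62.000000, DF = 0.928505, PV = 57.567317
  t = 2.0000: CF_t = 62.000000, DF = 0.862122, PV = 53.451547
  t = 3.0000: CF_t = 62.000000, DF = 0.800484, PV = 49.630035
  t = 4.0000: CF_t = 62.000000, DF = 0.743254, PV = 46.081741
  t = 5.0000: CF_t = 62.000000, DF = 0.690115, PV = 42.787132
  t = 6.0000: CF_t = 62.000000, DF = 0.640775, PV = 39.728070
  t = 7.0000: CF_t = 1062.000000, DF = 0.594963, PV = 631.850879
Price P = sum_t PV_t = 921.096720
Macaulay numerator sum_t t * PV_t:
  t * PV_t at t = 1.0000: 57.567317
  t * PV_t at t = 2.0000: 106.903095
  t * PV_t at t = 3.0000: 148.890104
  t * PV_t at t = 4.0000: 184.326963
  t * PV_t at t = 5.0000: 213.935658
  t * PV_t at t = 6.0000: 238.368421
  t * PV_t at t = 7.0000: 4422.956150
Macaulay duration D = (sum_t t * PV_t) / P = 5372.947708 / 921.096720 = 5.833207


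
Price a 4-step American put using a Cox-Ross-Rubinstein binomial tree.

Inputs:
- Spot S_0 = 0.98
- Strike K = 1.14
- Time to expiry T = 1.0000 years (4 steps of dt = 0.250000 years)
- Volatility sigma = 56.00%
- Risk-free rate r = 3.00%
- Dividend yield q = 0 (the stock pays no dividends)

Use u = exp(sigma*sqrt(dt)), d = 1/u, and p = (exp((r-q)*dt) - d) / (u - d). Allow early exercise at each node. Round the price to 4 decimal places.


dt = T/N = 0.250000
u = exp(sigma*sqrt(dt)) = 1.323130; d = 1/u = 0.755784
p = (exp((r-q)*dt) - d) / (u - d) = 0.443723
Discount per step: exp(-r*dt) = 0.992528
Stock lattice S(k, i) with i counting down-moves:
  k=0: S(0,0) = 0.9800
  k=1: S(1,0) = 1.2967; S(1,1) = 0.7407
  k=2: S(2,0) = 1.7157; S(2,1) = 0.9800; S(2,2) = 0.5598
  k=3: S(3,0) = 2.2700; S(3,1) = 1.2967; S(3,2) = 0.7407; S(3,3) = 0.4231
  k=4: S(4,0) = 3.0036; S(4,1) = 1.7157; S(4,2) = 0.9800; S(4,3) = 0.5598; S(4,4) = 0.3198
Terminal payoffs V(N, i) = max(K - S_T, 0):
  V(4,0) = 0.000000; V(4,1) = 0.000000; V(4,2) = 0.160000; V(4,3) = 0.580215; V(4,4) = 0.820246
Backward induction: V(k, i) = exp(-r*dt) * [p * V(k+1, i) + (1-p) * V(k+1, i+1)]; then take max(V_cont, immediate exercise) for American.
  V(3,0) = exp(-r*dt) * [p*0.000000 + (1-p)*0.000000] = 0.000000; exercise = 0.000000; V(3,0) = max -> 0.000000
  V(3,1) = exp(-r*dt) * [p*0.000000 + (1-p)*0.160000] = 0.088339; exercise = 0.000000; V(3,1) = max -> 0.088339
  V(3,2) = exp(-r*dt) * [p*0.160000 + (1-p)*0.580215] = 0.390814; exercise = 0.399332; V(3,2) = max -> 0.399332
  V(3,3) = exp(-r*dt) * [p*0.580215 + (1-p)*0.820246] = 0.708406; exercise = 0.716924; V(3,3) = max -> 0.716924
  V(2,0) = exp(-r*dt) * [p*0.000000 + (1-p)*0.088339] = 0.048774; exercise = 0.000000; V(2,0) = max -> 0.048774
  V(2,1) = exp(-r*dt) * [p*0.088339 + (1-p)*0.399332] = 0.259385; exercise = 0.160000; V(2,1) = max -> 0.259385
  V(2,2) = exp(-r*dt) * [p*0.399332 + (1-p)*0.716924] = 0.571697; exercise = 0.580215; V(2,2) = max -> 0.580215
  V(1,0) = exp(-r*dt) * [p*0.048774 + (1-p)*0.259385] = 0.164692; exercise = 0.000000; V(1,0) = max -> 0.164692
  V(1,1) = exp(-r*dt) * [p*0.259385 + (1-p)*0.580215] = 0.434584; exercise = 0.399332; V(1,1) = max -> 0.434584
  V(0,0) = exp(-r*dt) * [p*0.164692 + (1-p)*0.434584] = 0.312474; exercise = 0.160000; V(0,0) = max -> 0.312474

Answer: Price = V(0,0) = 0.3125


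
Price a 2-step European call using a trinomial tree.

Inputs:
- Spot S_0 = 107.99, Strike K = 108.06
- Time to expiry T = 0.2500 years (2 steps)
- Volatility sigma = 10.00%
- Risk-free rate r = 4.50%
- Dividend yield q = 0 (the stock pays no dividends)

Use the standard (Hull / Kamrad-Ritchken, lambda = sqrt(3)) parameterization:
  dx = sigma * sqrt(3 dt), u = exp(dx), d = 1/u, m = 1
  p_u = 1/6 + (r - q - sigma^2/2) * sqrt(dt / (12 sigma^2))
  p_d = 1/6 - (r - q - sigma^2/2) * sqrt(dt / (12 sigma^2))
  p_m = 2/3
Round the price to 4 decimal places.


dt = T/N = 0.125000; dx = sigma*sqrt(3*dt) = 0.061237
u = exp(dx) = 1.063151; d = 1/u = 0.940600
p_u = 0.207491, p_m = 0.666667, p_d = 0.125842
Discount per step: exp(-r*dt) = 0.994391
Stock lattice S(k, j) with j the centered position index:
  k=0: S(0,+0) = 107.9900
  k=1: S(1,-1) = 101.5754; S(1,+0) = 107.9900; S(1,+1) = 114.8097
  k=2: S(2,-2) = 95.5418; S(2,-1) = 101.5754; S(2,+0) = 107.9900; S(2,+1) = 114.8097; S(2,+2) = 122.0600
Terminal payoffs V(N, j) = max(S_T - K, 0):
  V(2,-2) = 0.000000; V(2,-1) = 0.000000; V(2,+0) = 0.000000; V(2,+1) = 6.749688; V(2,+2) = 14.000048
Backward induction: V(k, j) = exp(-r*dt) * [p_u * V(k+1, j+1) + p_m * V(k+1, j) + p_d * V(k+1, j-1)]
  V(1,-1) = exp(-r*dt) * [p_u*0.000000 + p_m*0.000000 + p_d*0.000000] = 0.000000
  V(1,+0) = exp(-r*dt) * [p_u*6.749688 + p_m*0.000000 + p_d*0.000000] = 1.392647
  V(1,+1) = exp(-r*dt) * [p_u*14.000048 + p_m*6.749688 + p_d*0.000000] = 7.363149
  V(0,+0) = exp(-r*dt) * [p_u*7.363149 + p_m*1.392647 + p_d*0.000000] = 2.442445

Answer: Price = V(0,0) = 2.4424


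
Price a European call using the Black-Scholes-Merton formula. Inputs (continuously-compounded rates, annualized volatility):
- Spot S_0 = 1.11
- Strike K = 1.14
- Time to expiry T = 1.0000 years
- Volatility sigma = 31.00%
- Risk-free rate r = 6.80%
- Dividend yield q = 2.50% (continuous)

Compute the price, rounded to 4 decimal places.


d1 = (ln(S/K) + (r - q + 0.5*sigma^2) * T) / (sigma * sqrt(T)) = 0.20768307
d2 = d1 - sigma * sqrt(T) = -0.10231693
exp(-rT) = 0.93426047; exp(-qT) = 0.97530991
C = S_0 * exp(-qT) * N(d1) - K * exp(-rT) * N(d2)
N(d1) = 0.58226178; N(d2) = 0.45925256
C = 1.1100 * 0.97530991 * 0.58226178 - 1.1400 * 0.93426047 * 0.45925256 = 0.1412

Answer: Price = 0.1412


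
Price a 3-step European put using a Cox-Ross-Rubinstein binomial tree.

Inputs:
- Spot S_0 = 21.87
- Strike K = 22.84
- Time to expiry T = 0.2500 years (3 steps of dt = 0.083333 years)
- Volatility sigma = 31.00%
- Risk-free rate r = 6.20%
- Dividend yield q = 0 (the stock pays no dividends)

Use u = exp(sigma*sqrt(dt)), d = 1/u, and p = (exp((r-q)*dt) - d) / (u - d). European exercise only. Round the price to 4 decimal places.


Answer: Price = V(0,0) = 1.7594

Derivation:
dt = T/N = 0.083333
u = exp(sigma*sqrt(dt)) = 1.093616; d = 1/u = 0.914398
p = (exp((r-q)*dt) - d) / (u - d) = 0.506546
Discount per step: exp(-r*dt) = 0.994847
Stock lattice S(k, i) with i counting down-moves:
  k=0: S(0,0) = 21.8700
  k=1: S(1,0) = 23.9174; S(1,1) = 19.9979
  k=2: S(2,0) = 26.1564; S(2,1) = 21.8700; S(2,2) = 18.2860
  k=3: S(3,0) = 28.6051; S(3,1) = 23.9174; S(3,2) = 19.9979; S(3,3) = 16.7207
Terminal payoffs V(N, i) = max(K - S_T, 0):
  V(3,0) = 0.000000; V(3,1) = 0.000000; V(3,2) = 2.842115; V(3,3) = 6.119292
Backward induction: V(k, i) = exp(-r*dt) * [p * V(k+1, i) + (1-p) * V(k+1, i+1)].
  V(2,0) = exp(-r*dt) * [p*0.000000 + (1-p)*0.000000] = 0.000000
  V(2,1) = exp(-r*dt) * [p*0.000000 + (1-p)*2.842115] = 1.395225
  V(2,2) = exp(-r*dt) * [p*2.842115 + (1-p)*6.119292] = 4.436270
  V(1,0) = exp(-r*dt) * [p*0.000000 + (1-p)*1.395225] = 0.684931
  V(1,1) = exp(-r*dt) * [p*1.395225 + (1-p)*4.436270] = 2.880917
  V(0,0) = exp(-r*dt) * [p*0.684931 + (1-p)*2.880917] = 1.759435


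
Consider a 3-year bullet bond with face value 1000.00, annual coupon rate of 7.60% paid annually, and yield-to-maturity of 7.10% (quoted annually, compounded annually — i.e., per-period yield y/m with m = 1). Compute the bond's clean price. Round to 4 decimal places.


Answer: Price = 1013.0976

Derivation:
Coupon per period c = face * coupon_rate / m = 76.000000
Periods per year m = 1; per-period yield y/m = 0.071000
Number of cashflows N = 3
Cashflows (t years, CF_t, discount factor 1/(1+y/m)^(m*t), PV):
  t = 1.0000: CF_t = 76.000000, DF = 0.933707, PV = 70.961718
  t = 2.0000: CF_t = 76.000000, DF = 0.871808, PV = 66.257440
  t = 3.0000: CF_t = 1076.000000, DF = 0.814013, PV = 875.878486
Price P = sum_t PV_t = 1013.097643


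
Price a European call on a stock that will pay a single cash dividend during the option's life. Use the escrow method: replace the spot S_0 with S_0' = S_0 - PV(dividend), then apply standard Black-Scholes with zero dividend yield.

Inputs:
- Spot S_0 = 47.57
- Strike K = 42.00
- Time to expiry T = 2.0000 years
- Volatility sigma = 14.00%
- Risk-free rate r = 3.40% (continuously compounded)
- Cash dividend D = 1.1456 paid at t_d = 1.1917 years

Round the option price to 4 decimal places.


PV(D) = D * exp(-r * t_d) = 1.1456 * 0.96029207 = 1.10011060
S_0' = S_0 - PV(D) = 47.5700 - 1.10011060 = 46.46988940
d1 = (ln(S_0'/K) + (r + sigma^2/2)*T) / (sigma*sqrt(T)) = 0.95325542
d2 = d1 - sigma*sqrt(T) = 0.75526553
exp(-rT) = 0.93426047
N(d1) = 0.82976966; N(d2) = 0.77495516
C = S_0' * N(d1) - K * exp(-rT) * N(d2) = 46.46988940 * 0.82976966 - 42.0000 * 0.93426047 * 0.77495516 = 8.1509

Answer: Price = 8.1509


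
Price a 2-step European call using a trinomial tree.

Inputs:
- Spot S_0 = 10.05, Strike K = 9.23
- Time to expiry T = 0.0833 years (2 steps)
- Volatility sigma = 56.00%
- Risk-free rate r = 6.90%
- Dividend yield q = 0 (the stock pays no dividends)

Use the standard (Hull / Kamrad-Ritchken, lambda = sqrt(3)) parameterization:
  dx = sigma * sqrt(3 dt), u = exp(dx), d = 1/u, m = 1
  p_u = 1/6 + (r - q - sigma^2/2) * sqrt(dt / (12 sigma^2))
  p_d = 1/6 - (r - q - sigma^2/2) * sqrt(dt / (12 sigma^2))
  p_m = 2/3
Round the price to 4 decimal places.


Answer: Price = V(0,0) = 1.1783

Derivation:
dt = T/N = 0.041650; dx = sigma*sqrt(3*dt) = 0.197950
u = exp(dx) = 1.218902; d = 1/u = 0.820411
p_u = 0.157430, p_m = 0.666667, p_d = 0.175904
Discount per step: exp(-r*dt) = 0.997130
Stock lattice S(k, j) with j the centered position index:
  k=0: S(0,+0) = 10.0500
  k=1: S(1,-1) = 8.2451; S(1,+0) = 10.0500; S(1,+1) = 12.2500
  k=2: S(2,-2) = 6.7644; S(2,-1) = 8.2451; S(2,+0) = 10.0500; S(2,+1) = 12.2500; S(2,+2) = 14.9315
Terminal payoffs V(N, j) = max(S_T - K, 0):
  V(2,-2) = 0.000000; V(2,-1) = 0.000000; V(2,+0) = 0.820000; V(2,+1) = 3.019963; V(2,+2) = 5.701502
Backward induction: V(k, j) = exp(-r*dt) * [p_u * V(k+1, j+1) + p_m * V(k+1, j) + p_d * V(k+1, j-1)]
  V(1,-1) = exp(-r*dt) * [p_u*0.820000 + p_m*0.000000 + p_d*0.000000] = 0.128722
  V(1,+0) = exp(-r*dt) * [p_u*3.019963 + p_m*0.820000 + p_d*0.000000] = 1.019166
  V(1,+1) = exp(-r*dt) * [p_u*5.701502 + p_m*3.019963 + p_d*0.820000] = 3.046369
  V(0,+0) = exp(-r*dt) * [p_u*3.046369 + p_m*1.019166 + p_d*0.128722] = 1.178285


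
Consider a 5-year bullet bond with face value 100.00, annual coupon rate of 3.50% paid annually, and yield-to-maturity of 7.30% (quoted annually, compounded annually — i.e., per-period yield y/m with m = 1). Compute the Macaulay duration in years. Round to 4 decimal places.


Coupon per period c = face * coupon_rate / m = 3.500000
Periods per year m = 1; per-period yield y/m = 0.073000
Number of cashflows N = 5
Cashflows (t years, CF_t, discount factor 1/(1+y/m)^(m*t), PV):
  t = 1.0000: CF_t = 3.500000, DF = 0.931966, PV = 3.261883
  t = 2.0000: CF_t = 3.500000, DF = 0.868561, PV = 3.039965
  t = 3.0000: CF_t = 3.500000, DF = 0.809470, PV = 2.833145
  t = 4.0000: CF_t = 3.500000, DF = 0.754399, PV = 2.640397
  t = 5.0000: CF_t = 103.500000, DF = 0.703075, PV = 72.768218
Price P = sum_t PV_t = 84.543608
Macaulay numerator sum_t t * PV_t:
  t * PV_t at t = 1.0000: 3.261883
  t * PV_t at t = 2.0000: 6.079930
  t * PV_t at t = 3.0000: 8.499436
  t * PV_t at t = 4.0000: 10.561586
  t * PV_t at t = 5.0000: 363.841090
Macaulay duration D = (sum_t t * PV_t) / P = 392.243926 / 84.543608 = 4.639546

Answer: Macaulay duration = 4.6395 years


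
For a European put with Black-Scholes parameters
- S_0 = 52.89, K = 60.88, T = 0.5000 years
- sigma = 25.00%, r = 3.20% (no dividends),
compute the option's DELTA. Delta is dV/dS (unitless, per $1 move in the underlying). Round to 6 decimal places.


d1 = -0.6169672325; d2 = -0.7937439278
phi(d1) = 0.3298019962; exp(-qT) = 1.0000000000; exp(-rT) = 0.9841273201
N(-d1) = 0.7313718305
Delta = -exp(-qT) * N(-d1) = -1.0000000000 * 0.7313718305 = -0.731372

Answer: Delta = -0.731372


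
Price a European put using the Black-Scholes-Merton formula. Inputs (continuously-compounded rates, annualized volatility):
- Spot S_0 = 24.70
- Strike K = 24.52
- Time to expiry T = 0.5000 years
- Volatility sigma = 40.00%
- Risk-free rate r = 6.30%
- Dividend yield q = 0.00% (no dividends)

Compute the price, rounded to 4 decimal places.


d1 = (ln(S/K) + (r - q + 0.5*sigma^2) * T) / (sigma * sqrt(T)) = 0.27865004
d2 = d1 - sigma * sqrt(T) = -0.00419267
exp(-rT) = 0.96899096; exp(-qT) = 1.00000000
P = K * exp(-rT) * N(-d2) - S_0 * exp(-qT) * N(-d1)
N(-d1) = 0.39025670; N(-d2) = 0.50167263
P = 24.5200 * 0.96899096 * 0.50167263 - 24.7000 * 1.00000000 * 0.39025670 = 2.2802

Answer: Price = 2.2802


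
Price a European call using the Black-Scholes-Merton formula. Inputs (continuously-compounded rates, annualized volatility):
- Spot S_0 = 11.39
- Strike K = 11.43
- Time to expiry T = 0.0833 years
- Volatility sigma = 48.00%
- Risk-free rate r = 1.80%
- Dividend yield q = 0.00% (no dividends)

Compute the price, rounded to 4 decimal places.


Answer: Price = 0.6183

Derivation:
d1 = (ln(S/K) + (r - q + 0.5*sigma^2) * T) / (sigma * sqrt(T)) = 0.05478605
d2 = d1 - sigma * sqrt(T) = -0.08375030
exp(-rT) = 0.99850172; exp(-qT) = 1.00000000
C = S_0 * exp(-qT) * N(d1) - K * exp(-rT) * N(d2)
N(d1) = 0.52184554; N(d2) = 0.46662748
C = 11.3900 * 1.00000000 * 0.52184554 - 11.4300 * 0.99850172 * 0.46662748 = 0.6183


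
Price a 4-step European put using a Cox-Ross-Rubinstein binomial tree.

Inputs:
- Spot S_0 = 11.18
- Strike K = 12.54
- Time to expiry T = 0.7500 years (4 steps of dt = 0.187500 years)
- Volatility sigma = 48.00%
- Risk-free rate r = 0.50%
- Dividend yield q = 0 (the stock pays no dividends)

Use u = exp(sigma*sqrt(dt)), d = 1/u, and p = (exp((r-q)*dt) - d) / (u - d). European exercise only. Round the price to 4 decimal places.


Answer: Price = V(0,0) = 2.7331

Derivation:
dt = T/N = 0.187500
u = exp(sigma*sqrt(dt)) = 1.231024; d = 1/u = 0.812332
p = (exp((r-q)*dt) - d) / (u - d) = 0.450465
Discount per step: exp(-r*dt) = 0.999063
Stock lattice S(k, i) with i counting down-moves:
  k=0: S(0,0) = 11.1800
  k=1: S(1,0) = 13.7628; S(1,1) = 9.0819
  k=2: S(2,0) = 16.9424; S(2,1) = 11.1800; S(2,2) = 7.3775
  k=3: S(3,0) = 20.8565; S(3,1) = 13.7628; S(3,2) = 9.0819; S(3,3) = 5.9930
  k=4: S(4,0) = 25.6748; S(4,1) = 16.9424; S(4,2) = 11.1800; S(4,3) = 7.3775; S(4,4) = 4.8683
Terminal payoffs V(N, i) = max(K - S_T, 0):
  V(4,0) = 0.000000; V(4,1) = 0.000000; V(4,2) = 1.360000; V(4,3) = 5.162504; V(4,4) = 7.671713
Backward induction: V(k, i) = exp(-r*dt) * [p * V(k+1, i) + (1-p) * V(k+1, i+1)].
  V(3,0) = exp(-r*dt) * [p*0.000000 + (1-p)*0.000000] = 0.000000
  V(3,1) = exp(-r*dt) * [p*0.000000 + (1-p)*1.360000] = 0.746667
  V(3,2) = exp(-r*dt) * [p*1.360000 + (1-p)*5.162504] = 3.446377
  V(3,3) = exp(-r*dt) * [p*5.162504 + (1-p)*7.671713] = 6.535273
  V(2,0) = exp(-r*dt) * [p*0.000000 + (1-p)*0.746667] = 0.409935
  V(2,1) = exp(-r*dt) * [p*0.746667 + (1-p)*3.446377] = 2.228163
  V(2,2) = exp(-r*dt) * [p*3.446377 + (1-p)*6.535273] = 5.139014
  V(1,0) = exp(-r*dt) * [p*0.409935 + (1-p)*2.228163] = 1.407795
  V(1,1) = exp(-r*dt) * [p*2.228163 + (1-p)*5.139014] = 3.824191
  V(0,0) = exp(-r*dt) * [p*1.407795 + (1-p)*3.824191] = 2.733126


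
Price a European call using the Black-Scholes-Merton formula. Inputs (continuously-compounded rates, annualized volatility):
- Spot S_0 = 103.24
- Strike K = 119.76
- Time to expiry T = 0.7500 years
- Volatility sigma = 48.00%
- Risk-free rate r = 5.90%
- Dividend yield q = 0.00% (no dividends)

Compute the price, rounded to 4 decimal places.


d1 = (ln(S/K) + (r - q + 0.5*sigma^2) * T) / (sigma * sqrt(T)) = -0.04278013
d2 = d1 - sigma * sqrt(T) = -0.45847232
exp(-rT) = 0.95671475; exp(-qT) = 1.00000000
C = S_0 * exp(-qT) * N(d1) - K * exp(-rT) * N(d2)
N(d1) = 0.48293840; N(d2) = 0.32330657
C = 103.2400 * 1.00000000 * 0.48293840 - 119.7600 * 0.95671475 * 0.32330657 = 12.8153

Answer: Price = 12.8153


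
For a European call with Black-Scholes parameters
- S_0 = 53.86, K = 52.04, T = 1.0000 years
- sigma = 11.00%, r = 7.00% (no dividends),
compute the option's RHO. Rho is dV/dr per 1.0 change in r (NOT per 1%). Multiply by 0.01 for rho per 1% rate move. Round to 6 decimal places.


d1 = 1.0038675794; d2 = 0.8938675794
phi(d1) = 0.2410348882; exp(-qT) = 1.0000000000; exp(-rT) = 0.9323938199
N(d2) = 0.8143036270
Rho = K*T*exp(-rT)*N(d2) = 52.0400 * 1.0000 * 0.9323938199 * 0.8143036270 = 39.511457

Answer: Rho = 39.511457


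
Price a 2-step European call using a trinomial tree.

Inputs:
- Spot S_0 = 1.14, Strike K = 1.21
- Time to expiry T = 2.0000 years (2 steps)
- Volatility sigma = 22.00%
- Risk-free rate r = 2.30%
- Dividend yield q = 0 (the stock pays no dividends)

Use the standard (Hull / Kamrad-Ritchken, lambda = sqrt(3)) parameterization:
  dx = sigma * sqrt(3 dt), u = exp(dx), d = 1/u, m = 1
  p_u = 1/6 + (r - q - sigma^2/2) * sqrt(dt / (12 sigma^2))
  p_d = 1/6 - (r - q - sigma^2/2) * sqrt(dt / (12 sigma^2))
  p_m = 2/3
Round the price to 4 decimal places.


dt = T/N = 1.000000; dx = sigma*sqrt(3*dt) = 0.381051
u = exp(dx) = 1.463823; d = 1/u = 0.683143
p_u = 0.165092, p_m = 0.666667, p_d = 0.168241
Discount per step: exp(-r*dt) = 0.977262
Stock lattice S(k, j) with j the centered position index:
  k=0: S(0,+0) = 1.1400
  k=1: S(1,-1) = 0.7788; S(1,+0) = 1.1400; S(1,+1) = 1.6688
  k=2: S(2,-2) = 0.5320; S(2,-1) = 0.7788; S(2,+0) = 1.1400; S(2,+1) = 1.6688; S(2,+2) = 2.4428
Terminal payoffs V(N, j) = max(S_T - K, 0):
  V(2,-2) = 0.000000; V(2,-1) = 0.000000; V(2,+0) = 0.000000; V(2,+1) = 0.458758; V(2,+2) = 1.232765
Backward induction: V(k, j) = exp(-r*dt) * [p_u * V(k+1, j+1) + p_m * V(k+1, j) + p_d * V(k+1, j-1)]
  V(1,-1) = exp(-r*dt) * [p_u*0.000000 + p_m*0.000000 + p_d*0.000000] = 0.000000
  V(1,+0) = exp(-r*dt) * [p_u*0.458758 + p_m*0.000000 + p_d*0.000000] = 0.074015
  V(1,+1) = exp(-r*dt) * [p_u*1.232765 + p_m*0.458758 + p_d*0.000000] = 0.497777
  V(0,+0) = exp(-r*dt) * [p_u*0.497777 + p_m*0.074015 + p_d*0.000000] = 0.128532

Answer: Price = V(0,0) = 0.1285


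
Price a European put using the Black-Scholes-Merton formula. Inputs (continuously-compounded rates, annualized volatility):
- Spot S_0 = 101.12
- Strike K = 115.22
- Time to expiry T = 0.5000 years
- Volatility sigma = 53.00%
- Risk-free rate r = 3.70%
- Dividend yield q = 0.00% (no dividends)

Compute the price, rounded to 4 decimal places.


d1 = (ln(S/K) + (r - q + 0.5*sigma^2) * T) / (sigma * sqrt(T)) = -0.11156388
d2 = d1 - sigma * sqrt(T) = -0.48633047
exp(-rT) = 0.98167007; exp(-qT) = 1.00000000
P = K * exp(-rT) * N(-d2) - S_0 * exp(-qT) * N(-d1)
N(-d1) = 0.54441539; N(-d2) = 0.68663356
P = 115.2200 * 0.98167007 * 0.68663356 - 101.1200 * 1.00000000 * 0.54441539 = 22.6125

Answer: Price = 22.6125


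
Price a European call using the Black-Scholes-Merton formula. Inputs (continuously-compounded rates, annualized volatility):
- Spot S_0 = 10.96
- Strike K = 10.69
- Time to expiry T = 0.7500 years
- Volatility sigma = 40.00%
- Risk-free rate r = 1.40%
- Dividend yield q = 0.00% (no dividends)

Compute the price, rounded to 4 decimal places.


Answer: Price = 1.6794

Derivation:
d1 = (ln(S/K) + (r - q + 0.5*sigma^2) * T) / (sigma * sqrt(T)) = 0.27552182
d2 = d1 - sigma * sqrt(T) = -0.07088835
exp(-rT) = 0.98955493; exp(-qT) = 1.00000000
C = S_0 * exp(-qT) * N(d1) - K * exp(-rT) * N(d2)
N(d1) = 0.60854232; N(d2) = 0.47174331
C = 10.9600 * 1.00000000 * 0.60854232 - 10.6900 * 0.98955493 * 0.47174331 = 1.6794


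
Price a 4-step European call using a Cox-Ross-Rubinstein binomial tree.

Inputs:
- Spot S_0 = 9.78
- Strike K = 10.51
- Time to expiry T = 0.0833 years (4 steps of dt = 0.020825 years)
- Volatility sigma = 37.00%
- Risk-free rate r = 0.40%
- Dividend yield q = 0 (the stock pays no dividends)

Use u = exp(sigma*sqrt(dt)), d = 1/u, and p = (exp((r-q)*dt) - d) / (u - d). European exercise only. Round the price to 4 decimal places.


Answer: Price = V(0,0) = 0.1786

Derivation:
dt = T/N = 0.020825
u = exp(sigma*sqrt(dt)) = 1.054845; d = 1/u = 0.948006
p = (exp((r-q)*dt) - d) / (u - d) = 0.487434
Discount per step: exp(-r*dt) = 0.999917
Stock lattice S(k, i) with i counting down-moves:
  k=0: S(0,0) = 9.7800
  k=1: S(1,0) = 10.3164; S(1,1) = 9.2715
  k=2: S(2,0) = 10.8822; S(2,1) = 9.7800; S(2,2) = 8.7894
  k=3: S(3,0) = 11.4790; S(3,1) = 10.3164; S(3,2) = 9.2715; S(3,3) = 8.3324
  k=4: S(4,0) = 12.1086; S(4,1) = 10.8822; S(4,2) = 9.7800; S(4,3) = 8.7894; S(4,4) = 7.8992
Terminal payoffs V(N, i) = max(S_T - K, 0):
  V(4,0) = 1.598605; V(4,1) = 0.372194; V(4,2) = 0.000000; V(4,3) = 0.000000; V(4,4) = 0.000000
Backward induction: V(k, i) = exp(-r*dt) * [p * V(k+1, i) + (1-p) * V(k+1, i+1)].
  V(3,0) = exp(-r*dt) * [p*1.598605 + (1-p)*0.372194] = 0.969908
  V(3,1) = exp(-r*dt) * [p*0.372194 + (1-p)*0.000000] = 0.181405
  V(3,2) = exp(-r*dt) * [p*0.000000 + (1-p)*0.000000] = 0.000000
  V(3,3) = exp(-r*dt) * [p*0.000000 + (1-p)*0.000000] = 0.000000
  V(2,0) = exp(-r*dt) * [p*0.969908 + (1-p)*0.181405] = 0.565702
  V(2,1) = exp(-r*dt) * [p*0.181405 + (1-p)*0.000000] = 0.088416
  V(2,2) = exp(-r*dt) * [p*0.000000 + (1-p)*0.000000] = 0.000000
  V(1,0) = exp(-r*dt) * [p*0.565702 + (1-p)*0.088416] = 0.321035
  V(1,1) = exp(-r*dt) * [p*0.088416 + (1-p)*0.000000] = 0.043093
  V(0,0) = exp(-r*dt) * [p*0.321035 + (1-p)*0.043093] = 0.178557


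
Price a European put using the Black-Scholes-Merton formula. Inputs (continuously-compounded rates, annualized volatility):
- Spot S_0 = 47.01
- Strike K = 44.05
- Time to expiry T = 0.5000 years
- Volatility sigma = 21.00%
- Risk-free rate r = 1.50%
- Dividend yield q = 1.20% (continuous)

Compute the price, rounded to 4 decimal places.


Answer: Price = 1.4364

Derivation:
d1 = (ln(S/K) + (r - q + 0.5*sigma^2) * T) / (sigma * sqrt(T)) = 0.52231616
d2 = d1 - sigma * sqrt(T) = 0.37382374
exp(-rT) = 0.99252805; exp(-qT) = 0.99401796
P = K * exp(-rT) * N(-d2) - S_0 * exp(-qT) * N(-d1)
N(-d1) = 0.30072511; N(-d2) = 0.35426773
P = 44.0500 * 0.99252805 * 0.35426773 - 47.0100 * 0.99401796 * 0.30072511 = 1.4364


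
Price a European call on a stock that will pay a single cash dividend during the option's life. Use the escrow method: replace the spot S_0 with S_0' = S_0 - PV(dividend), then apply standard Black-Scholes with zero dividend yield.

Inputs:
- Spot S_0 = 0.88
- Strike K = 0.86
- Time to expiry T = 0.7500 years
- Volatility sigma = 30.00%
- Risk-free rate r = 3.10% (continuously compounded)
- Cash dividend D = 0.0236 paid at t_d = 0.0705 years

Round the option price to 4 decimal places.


Answer: Price = 0.0960

Derivation:
PV(D) = D * exp(-r * t_d) = 0.0236 * 0.99781689 = 0.02354848
S_0' = S_0 - PV(D) = 0.8800 - 0.02354848 = 0.85645152
d1 = (ln(S_0'/K) + (r + sigma^2/2)*T) / (sigma*sqrt(T)) = 0.20347874
d2 = d1 - sigma*sqrt(T) = -0.05632889
exp(-rT) = 0.97701820
N(d1) = 0.58061957; N(d2) = 0.47753990
C = S_0' * N(d1) - K * exp(-rT) * N(d2) = 0.85645152 * 0.58061957 - 0.8600 * 0.97701820 * 0.47753990 = 0.0960


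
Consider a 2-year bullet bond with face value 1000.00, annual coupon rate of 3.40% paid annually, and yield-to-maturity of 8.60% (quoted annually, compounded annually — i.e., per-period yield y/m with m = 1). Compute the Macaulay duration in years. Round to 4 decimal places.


Answer: Macaulay duration = 1.9655 years

Derivation:
Coupon per period c = face * coupon_rate / m = 34.000000
Periods per year m = 1; per-period yield y/m = 0.086000
Number of cashflows N = 2
Cashflows (t years, CF_t, discount factor 1/(1+y/m)^(m*t), PV):
  t = 1.0000: CF_t = 34.000000, DF = 0.920810, PV = 31.307551
  t = 2.0000: CF_t = 1034.000000, DF = 0.847892, PV = 876.719948
Price P = sum_t PV_t = 908.027499
Macaulay numerator sum_t t * PV_t:
  t * PV_t at t = 1.0000: 31.307551
  t * PV_t at t = 2.0000: 1753.439896
Macaulay duration D = (sum_t t * PV_t) / P = 1784.747447 / 908.027499 = 1.965521


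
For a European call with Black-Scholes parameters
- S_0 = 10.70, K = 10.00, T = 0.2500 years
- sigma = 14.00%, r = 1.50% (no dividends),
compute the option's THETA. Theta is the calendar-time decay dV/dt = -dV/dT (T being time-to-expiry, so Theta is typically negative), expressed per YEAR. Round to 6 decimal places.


d1 = 1.0551235496; d2 = 0.9851235496
phi(d1) = 0.2286457570; exp(-qT) = 1.0000000000; exp(-rT) = 0.9962570225
Theta = -S*exp(-qT)*phi(d1)*sigma/(2*sqrt(T)) - r*K*exp(-rT)*N(d2) + q*S*exp(-qT)*N(d1)
N(d1) = 0.8543155886; N(d2) = 0.8377183065; sqrt(T) = 0.5000000000
Term 1 = -10.7000 * 1.0000000000 * 0.2286457570 * 0.1400 / (2 * 0.5000000000) = -0.3425113440
Term 2 = -0.0150 * 10.0000 * 0.9962570225 * 0.8377183065 = -0.1251874119
Term 3 = 0 (no dividend yield, q = 0)
Theta = -0.3425113440 + (-0.1251874119) + (0.0000000000) = -0.467699

Answer: Theta = -0.467699


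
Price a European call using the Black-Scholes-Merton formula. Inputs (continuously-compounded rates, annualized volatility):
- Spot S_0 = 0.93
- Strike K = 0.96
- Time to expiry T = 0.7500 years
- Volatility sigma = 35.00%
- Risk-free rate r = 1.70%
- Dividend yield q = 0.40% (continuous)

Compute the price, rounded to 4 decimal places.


Answer: Price = 0.1029

Derivation:
d1 = (ln(S/K) + (r - q + 0.5*sigma^2) * T) / (sigma * sqrt(T)) = 0.07897756
d2 = d1 - sigma * sqrt(T) = -0.22413133
exp(-rT) = 0.98733094; exp(-qT) = 0.99700450
C = S_0 * exp(-qT) * N(d1) - K * exp(-rT) * N(d2)
N(d1) = 0.53147477; N(d2) = 0.41132756
C = 0.9300 * 0.99700450 * 0.53147477 - 0.9600 * 0.98733094 * 0.41132756 = 0.1029


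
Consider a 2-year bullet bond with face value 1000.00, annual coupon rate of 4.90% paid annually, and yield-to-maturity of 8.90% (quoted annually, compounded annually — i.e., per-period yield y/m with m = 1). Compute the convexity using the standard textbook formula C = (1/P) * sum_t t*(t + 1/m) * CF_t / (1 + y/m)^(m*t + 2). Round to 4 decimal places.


Coupon per period c = face * coupon_rate / m = 49.000000
Periods per year m = 1; per-period yield y/m = 0.089000
Number of cashflows N = 2
Cashflows (t years, CF_t, discount factor 1/(1+y/m)^(m*t), PV):
  t = 1.0000: CF_t = 49.000000, DF = 0.918274, PV = 44.995409
  t = 2.0000: CF_t = 1049.000000, DF = 0.843226, PV = 884.544586
Price P = sum_t PV_t = 929.539995
Convexity numerator sum_t t*(t + 1/m) * CF_t / (1+y/m)^(m*t + 2):
  t = 1.0000: term = 75.882641
  t = 2.0000: term = 4475.228549
Convexity = (1/P) * sum = 4551.111190 / 929.539995 = 4.896090

Answer: Convexity = 4.8961


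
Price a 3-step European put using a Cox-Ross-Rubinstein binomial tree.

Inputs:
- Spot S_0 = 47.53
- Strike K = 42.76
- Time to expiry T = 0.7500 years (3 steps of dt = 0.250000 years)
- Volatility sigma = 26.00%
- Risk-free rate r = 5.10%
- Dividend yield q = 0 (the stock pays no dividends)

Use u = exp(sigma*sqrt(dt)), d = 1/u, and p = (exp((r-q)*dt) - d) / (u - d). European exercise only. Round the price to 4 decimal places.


Answer: Price = V(0,0) = 1.5059

Derivation:
dt = T/N = 0.250000
u = exp(sigma*sqrt(dt)) = 1.138828; d = 1/u = 0.878095
p = (exp((r-q)*dt) - d) / (u - d) = 0.516759
Discount per step: exp(-r*dt) = 0.987331
Stock lattice S(k, i) with i counting down-moves:
  k=0: S(0,0) = 47.5300
  k=1: S(1,0) = 54.1285; S(1,1) = 41.7359
  k=2: S(2,0) = 61.6431; S(2,1) = 47.5300; S(2,2) = 36.6481
  k=3: S(3,0) = 70.2009; S(3,1) = 54.1285; S(3,2) = 41.7359; S(3,3) = 32.1805
Terminal payoffs V(N, i) = max(K - S_T, 0):
  V(3,0) = 0.000000; V(3,1) = 0.000000; V(3,2) = 1.024124; V(3,3) = 10.579487
Backward induction: V(k, i) = exp(-r*dt) * [p * V(k+1, i) + (1-p) * V(k+1, i+1)].
  V(2,0) = exp(-r*dt) * [p*0.000000 + (1-p)*0.000000] = 0.000000
  V(2,1) = exp(-r*dt) * [p*0.000000 + (1-p)*1.024124] = 0.488629
  V(2,2) = exp(-r*dt) * [p*1.024124 + (1-p)*10.579487] = 5.570189
  V(1,0) = exp(-r*dt) * [p*0.000000 + (1-p)*0.488629] = 0.233134
  V(1,1) = exp(-r*dt) * [p*0.488629 + (1-p)*5.570189] = 2.906944
  V(0,0) = exp(-r*dt) * [p*0.233134 + (1-p)*2.906944] = 1.505904


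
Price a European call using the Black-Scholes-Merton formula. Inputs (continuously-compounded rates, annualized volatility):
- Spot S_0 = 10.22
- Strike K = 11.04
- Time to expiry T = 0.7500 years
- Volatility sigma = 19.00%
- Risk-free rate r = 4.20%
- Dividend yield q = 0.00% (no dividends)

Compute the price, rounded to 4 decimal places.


Answer: Price = 0.4731

Derivation:
d1 = (ln(S/K) + (r - q + 0.5*sigma^2) * T) / (sigma * sqrt(T)) = -0.19533252
d2 = d1 - sigma * sqrt(T) = -0.35987735
exp(-rT) = 0.96899096; exp(-qT) = 1.00000000
C = S_0 * exp(-qT) * N(d1) - K * exp(-rT) * N(d2)
N(d1) = 0.42256632; N(d2) = 0.35946943
C = 10.2200 * 1.00000000 * 0.42256632 - 11.0400 * 0.96899096 * 0.35946943 = 0.4731


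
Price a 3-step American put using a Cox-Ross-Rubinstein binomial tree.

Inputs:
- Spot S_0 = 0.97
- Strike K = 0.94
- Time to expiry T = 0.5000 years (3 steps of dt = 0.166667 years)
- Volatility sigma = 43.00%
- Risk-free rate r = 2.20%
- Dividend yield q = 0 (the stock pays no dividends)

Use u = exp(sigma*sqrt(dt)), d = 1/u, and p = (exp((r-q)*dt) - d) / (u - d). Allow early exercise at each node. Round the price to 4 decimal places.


Answer: Price = V(0,0) = 0.1058

Derivation:
dt = T/N = 0.166667
u = exp(sigma*sqrt(dt)) = 1.191898; d = 1/u = 0.838998
p = (exp((r-q)*dt) - d) / (u - d) = 0.466635
Discount per step: exp(-r*dt) = 0.996340
Stock lattice S(k, i) with i counting down-moves:
  k=0: S(0,0) = 0.9700
  k=1: S(1,0) = 1.1561; S(1,1) = 0.8138
  k=2: S(2,0) = 1.3780; S(2,1) = 0.9700; S(2,2) = 0.6828
  k=3: S(3,0) = 1.6424; S(3,1) = 1.1561; S(3,2) = 0.8138; S(3,3) = 0.5729
Terminal payoffs V(N, i) = max(K - S_T, 0):
  V(3,0) = 0.000000; V(3,1) = 0.000000; V(3,2) = 0.126172; V(3,3) = 0.367132
Backward induction: V(k, i) = exp(-r*dt) * [p * V(k+1, i) + (1-p) * V(k+1, i+1)]; then take max(V_cont, immediate exercise) for American.
  V(2,0) = exp(-r*dt) * [p*0.000000 + (1-p)*0.000000] = 0.000000; exercise = 0.000000; V(2,0) = max -> 0.000000
  V(2,1) = exp(-r*dt) * [p*0.000000 + (1-p)*0.126172] = 0.067049; exercise = 0.000000; V(2,1) = max -> 0.067049
  V(2,2) = exp(-r*dt) * [p*0.126172 + (1-p)*0.367132] = 0.253759; exercise = 0.257200; V(2,2) = max -> 0.257200
  V(1,0) = exp(-r*dt) * [p*0.000000 + (1-p)*0.067049] = 0.035631; exercise = 0.000000; V(1,0) = max -> 0.035631
  V(1,1) = exp(-r*dt) * [p*0.067049 + (1-p)*0.257200] = 0.167852; exercise = 0.126172; V(1,1) = max -> 0.167852
  V(0,0) = exp(-r*dt) * [p*0.035631 + (1-p)*0.167852] = 0.105765; exercise = 0.000000; V(0,0) = max -> 0.105765


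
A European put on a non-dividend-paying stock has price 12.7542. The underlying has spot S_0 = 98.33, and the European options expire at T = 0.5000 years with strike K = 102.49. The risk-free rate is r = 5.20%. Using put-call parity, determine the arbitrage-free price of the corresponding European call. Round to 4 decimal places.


Answer: Call price = 11.2246

Derivation:
Put-call parity: C - P = S_0 * exp(-qT) - K * exp(-rT).
S_0 * exp(-qT) = 98.3300 * 1.00000000 = 98.33000000
K * exp(-rT) = 102.4900 * 0.97433509 = 99.85960333
C = P + S*exp(-qT) - K*exp(-rT)
C = 12.7542 + 98.33000000 - 99.85960333 = 11.2246


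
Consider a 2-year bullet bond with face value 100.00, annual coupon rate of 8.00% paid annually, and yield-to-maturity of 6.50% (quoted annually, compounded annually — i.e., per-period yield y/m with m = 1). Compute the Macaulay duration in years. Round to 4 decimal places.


Answer: Macaulay duration = 1.9269 years

Derivation:
Coupon per period c = face * coupon_rate / m = 8.000000
Periods per year m = 1; per-period yield y/m = 0.065000
Number of cashflows N = 2
Cashflows (t years, CF_t, discount factor 1/(1+y/m)^(m*t), PV):
  t = 1.0000: CF_t = 8.000000, DF = 0.938967, PV = 7.511737
  t = 2.0000: CF_t = 108.000000, DF = 0.881659, PV = 95.219203
Price P = sum_t PV_t = 102.730940
Macaulay numerator sum_t t * PV_t:
  t * PV_t at t = 1.0000: 7.511737
  t * PV_t at t = 2.0000: 190.438405
Macaulay duration D = (sum_t t * PV_t) / P = 197.950142 / 102.730940 = 1.926880


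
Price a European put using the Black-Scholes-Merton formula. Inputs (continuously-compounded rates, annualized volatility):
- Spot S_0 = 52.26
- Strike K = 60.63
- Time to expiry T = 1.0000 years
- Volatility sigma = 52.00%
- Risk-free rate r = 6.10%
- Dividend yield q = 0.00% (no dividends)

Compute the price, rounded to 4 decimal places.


d1 = (ln(S/K) + (r - q + 0.5*sigma^2) * T) / (sigma * sqrt(T)) = 0.09161815
d2 = d1 - sigma * sqrt(T) = -0.42838185
exp(-rT) = 0.94082324; exp(-qT) = 1.00000000
P = K * exp(-rT) * N(-d2) - S_0 * exp(-qT) * N(-d1)
N(-d1) = 0.46350071; N(-d2) = 0.66581343
P = 60.6300 * 0.94082324 * 0.66581343 - 52.2600 * 1.00000000 * 0.46350071 = 13.7569

Answer: Price = 13.7569


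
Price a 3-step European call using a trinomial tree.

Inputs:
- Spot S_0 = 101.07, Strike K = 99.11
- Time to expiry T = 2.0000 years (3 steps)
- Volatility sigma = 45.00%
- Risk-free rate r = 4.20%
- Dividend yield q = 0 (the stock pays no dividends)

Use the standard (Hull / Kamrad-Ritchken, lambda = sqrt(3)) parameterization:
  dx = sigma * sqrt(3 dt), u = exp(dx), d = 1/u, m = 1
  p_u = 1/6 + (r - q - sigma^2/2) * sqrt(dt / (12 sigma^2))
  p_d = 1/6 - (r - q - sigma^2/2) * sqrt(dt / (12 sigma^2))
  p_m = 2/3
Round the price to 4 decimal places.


Answer: Price = V(0,0) = 27.1188

Derivation:
dt = T/N = 0.666667; dx = sigma*sqrt(3*dt) = 0.636396
u = exp(dx) = 1.889658; d = 1/u = 0.529196
p_u = 0.135633, p_m = 0.666667, p_d = 0.197701
Discount per step: exp(-r*dt) = 0.972388
Stock lattice S(k, j) with j the centered position index:
  k=0: S(0,+0) = 101.0700
  k=1: S(1,-1) = 53.4859; S(1,+0) = 101.0700; S(1,+1) = 190.9878
  k=2: S(2,-2) = 28.3045; S(2,-1) = 53.4859; S(2,+0) = 101.0700; S(2,+1) = 190.9878; S(2,+2) = 360.9017
  k=3: S(3,-3) = 14.9786; S(3,-2) = 28.3045; S(3,-1) = 53.4859; S(3,+0) = 101.0700; S(3,+1) = 190.9878; S(3,+2) = 360.9017; S(3,+3) = 681.9809
Terminal payoffs V(N, j) = max(S_T - K, 0):
  V(3,-3) = 0.000000; V(3,-2) = 0.000000; V(3,-1) = 0.000000; V(3,+0) = 1.960000; V(3,+1) = 91.877780; V(3,+2) = 261.791675; V(3,+3) = 582.870903
Backward induction: V(k, j) = exp(-r*dt) * [p_u * V(k+1, j+1) + p_m * V(k+1, j) + p_d * V(k+1, j-1)]
  V(2,-2) = exp(-r*dt) * [p_u*0.000000 + p_m*0.000000 + p_d*0.000000] = 0.000000
  V(2,-1) = exp(-r*dt) * [p_u*1.960000 + p_m*0.000000 + p_d*0.000000] = 0.258499
  V(2,+0) = exp(-r*dt) * [p_u*91.877780 + p_m*1.960000 + p_d*0.000000] = 13.388118
  V(2,+1) = exp(-r*dt) * [p_u*261.791675 + p_m*91.877780 + p_d*1.960000] = 94.464434
  V(2,+2) = exp(-r*dt) * [p_u*582.870903 + p_m*261.791675 + p_d*91.877780] = 264.244936
  V(1,-1) = exp(-r*dt) * [p_u*13.388118 + p_m*0.258499 + p_d*0.000000] = 1.933300
  V(1,+0) = exp(-r*dt) * [p_u*94.464434 + p_m*13.388118 + p_d*0.258499] = 21.187339
  V(1,+1) = exp(-r*dt) * [p_u*264.244936 + p_m*94.464434 + p_d*13.388118] = 98.661773
  V(0,+0) = exp(-r*dt) * [p_u*98.661773 + p_m*21.187339 + p_d*1.933300] = 27.118797


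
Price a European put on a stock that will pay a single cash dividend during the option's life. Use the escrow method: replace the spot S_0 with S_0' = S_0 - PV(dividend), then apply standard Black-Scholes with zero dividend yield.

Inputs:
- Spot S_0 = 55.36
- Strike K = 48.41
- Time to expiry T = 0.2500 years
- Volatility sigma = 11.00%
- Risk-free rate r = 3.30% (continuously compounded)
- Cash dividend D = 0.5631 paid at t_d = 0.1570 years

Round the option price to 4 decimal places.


Answer: Price = 0.0076

Derivation:
PV(D) = D * exp(-r * t_d) = 0.5631 * 0.99483240 = 0.56019012
S_0' = S_0 - PV(D) = 55.3600 - 0.56019012 = 54.79980988
d1 = (ln(S_0'/K) + (r + sigma^2/2)*T) / (sigma*sqrt(T)) = 2.43168765
d2 = d1 - sigma*sqrt(T) = 2.37668765
exp(-rT) = 0.99178394
N(-d1) = 0.00751433; N(-d2) = 0.00873444
P = K * exp(-rT) * N(-d2) - S_0' * N(-d1) = 48.4100 * 0.99178394 * 0.00873444 - 54.79980988 * 0.00751433 = 0.0076


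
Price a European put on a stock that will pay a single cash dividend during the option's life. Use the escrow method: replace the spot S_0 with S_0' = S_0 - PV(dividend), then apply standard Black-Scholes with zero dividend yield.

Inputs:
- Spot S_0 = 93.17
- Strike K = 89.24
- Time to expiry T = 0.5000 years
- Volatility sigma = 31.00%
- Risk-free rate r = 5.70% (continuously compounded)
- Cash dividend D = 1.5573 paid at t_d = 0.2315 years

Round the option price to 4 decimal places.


PV(D) = D * exp(-r * t_d) = 1.5573 * 0.98689118 = 1.53688563
S_0' = S_0 - PV(D) = 93.1700 - 1.53688563 = 91.63311437
d1 = (ln(S_0'/K) + (r + sigma^2/2)*T) / (sigma*sqrt(T)) = 0.36034320
d2 = d1 - sigma*sqrt(T) = 0.14114010
exp(-rT) = 0.97190229
N(-d1) = 0.35929525; N(-d2) = 0.44387963
P = K * exp(-rT) * N(-d2) - S_0' * N(-d1) = 89.2400 * 0.97190229 * 0.44387963 - 91.63311437 * 0.35929525 = 5.5755

Answer: Price = 5.5755


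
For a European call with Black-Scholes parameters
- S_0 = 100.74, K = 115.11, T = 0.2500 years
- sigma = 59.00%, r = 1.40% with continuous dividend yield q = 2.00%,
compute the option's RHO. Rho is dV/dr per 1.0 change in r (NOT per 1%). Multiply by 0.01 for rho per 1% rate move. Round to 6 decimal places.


Answer: Rho = 7.820824

Derivation:
d1 = -0.3096025512; d2 = -0.6046025512
phi(d1) = 0.3802731750; exp(-qT) = 0.9950124792; exp(-rT) = 0.9965061179
N(d2) = 0.2727215556
Rho = K*T*exp(-rT)*N(d2) = 115.1100 * 0.2500 * 0.9965061179 * 0.2727215556 = 7.820824


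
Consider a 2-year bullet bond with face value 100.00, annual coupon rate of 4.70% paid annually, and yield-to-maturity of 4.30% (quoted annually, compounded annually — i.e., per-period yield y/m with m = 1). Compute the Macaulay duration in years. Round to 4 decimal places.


Coupon per period c = face * coupon_rate / m = 4.700000
Periods per year m = 1; per-period yield y/m = 0.043000
Number of cashflows N = 2
Cashflows (t years, CF_t, discount factor 1/(1+y/m)^(m*t), PV):
  t = 1.0000: CF_t = 4.700000, DF = 0.958773, PV = 4.506232
  t = 2.0000: CF_t = 104.700000, DF = 0.919245, PV = 96.244975
Price P = sum_t PV_t = 100.751207
Macaulay numerator sum_t t * PV_t:
  t * PV_t at t = 1.0000: 4.506232
  t * PV_t at t = 2.0000: 192.489950
Macaulay duration D = (sum_t t * PV_t) / P = 196.996182 / 100.751207 = 1.955274

Answer: Macaulay duration = 1.9553 years


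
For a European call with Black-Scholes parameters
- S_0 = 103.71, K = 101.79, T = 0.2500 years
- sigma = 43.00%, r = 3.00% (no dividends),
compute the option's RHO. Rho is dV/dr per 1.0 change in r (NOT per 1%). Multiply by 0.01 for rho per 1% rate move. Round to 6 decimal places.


d1 = 0.2292984890; d2 = 0.0142984890
phi(d1) = 0.3885911829; exp(-qT) = 1.0000000000; exp(-rT) = 0.9925280548
N(d2) = 0.5057040774
Rho = K*T*exp(-rT)*N(d2) = 101.7900 * 0.2500 * 0.9925280548 * 0.5057040774 = 12.772749

Answer: Rho = 12.772749


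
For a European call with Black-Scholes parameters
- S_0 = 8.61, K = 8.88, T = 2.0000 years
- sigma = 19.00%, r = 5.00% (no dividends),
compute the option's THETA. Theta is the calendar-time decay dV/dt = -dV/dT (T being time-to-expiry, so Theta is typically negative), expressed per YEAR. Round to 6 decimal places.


d1 = 0.3915985692; d2 = 0.1228979923
phi(d1) = 0.3694967801; exp(-qT) = 1.0000000000; exp(-rT) = 0.9048374180
Theta = -S*exp(-qT)*phi(d1)*sigma/(2*sqrt(T)) - r*K*exp(-rT)*N(d2) + q*S*exp(-qT)*N(d1)
N(d1) = 0.6523225774; N(d2) = 0.5489060623; sqrt(T) = 1.4142135624
Term 1 = -8.6100 * 1.0000000000 * 0.3694967801 * 0.1900 / (2 * 1.4142135624) = -0.2137088056
Term 2 = -0.0500 * 8.8800 * 0.9048374180 * 0.5489060623 = -0.2205218104
Term 3 = 0 (no dividend yield, q = 0)
Theta = -0.2137088056 + (-0.2205218104) + (0.0000000000) = -0.434231

Answer: Theta = -0.434231


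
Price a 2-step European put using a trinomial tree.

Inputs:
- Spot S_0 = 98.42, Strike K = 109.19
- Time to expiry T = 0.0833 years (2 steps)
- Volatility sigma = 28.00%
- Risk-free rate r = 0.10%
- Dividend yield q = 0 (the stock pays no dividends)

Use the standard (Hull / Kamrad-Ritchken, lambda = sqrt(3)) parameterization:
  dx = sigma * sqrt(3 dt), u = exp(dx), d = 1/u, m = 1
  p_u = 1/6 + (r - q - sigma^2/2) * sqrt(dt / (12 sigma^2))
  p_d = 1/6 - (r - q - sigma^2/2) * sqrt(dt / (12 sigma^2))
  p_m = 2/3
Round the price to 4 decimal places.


dt = T/N = 0.041650; dx = sigma*sqrt(3*dt) = 0.098975
u = exp(dx) = 1.104039; d = 1/u = 0.905765
p_u = 0.158629, p_m = 0.666667, p_d = 0.174704
Discount per step: exp(-r*dt) = 0.999958
Stock lattice S(k, j) with j the centered position index:
  k=0: S(0,+0) = 98.4200
  k=1: S(1,-1) = 89.1454; S(1,+0) = 98.4200; S(1,+1) = 108.6595
  k=2: S(2,-2) = 80.7448; S(2,-1) = 89.1454; S(2,+0) = 98.4200; S(2,+1) = 108.6595; S(2,+2) = 119.9643
Terminal payoffs V(N, j) = max(K - S_T, 0):
  V(2,-2) = 28.445186; V(2,-1) = 20.044587; V(2,+0) = 10.770000; V(2,+1) = 0.530495; V(2,+2) = 0.000000
Backward induction: V(k, j) = exp(-r*dt) * [p_u * V(k+1, j+1) + p_m * V(k+1, j) + p_d * V(k+1, j-1)]
  V(1,-1) = exp(-r*dt) * [p_u*10.770000 + p_m*20.044587 + p_d*28.445186] = 20.040153
  V(1,+0) = exp(-r*dt) * [p_u*0.530495 + p_m*10.770000 + p_d*20.044587] = 10.765577
  V(1,+1) = exp(-r*dt) * [p_u*0.000000 + p_m*0.530495 + p_d*10.770000] = 2.235134
  V(0,+0) = exp(-r*dt) * [p_u*2.235134 + p_m*10.765577 + p_d*20.040153] = 11.032248

Answer: Price = V(0,0) = 11.0322
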